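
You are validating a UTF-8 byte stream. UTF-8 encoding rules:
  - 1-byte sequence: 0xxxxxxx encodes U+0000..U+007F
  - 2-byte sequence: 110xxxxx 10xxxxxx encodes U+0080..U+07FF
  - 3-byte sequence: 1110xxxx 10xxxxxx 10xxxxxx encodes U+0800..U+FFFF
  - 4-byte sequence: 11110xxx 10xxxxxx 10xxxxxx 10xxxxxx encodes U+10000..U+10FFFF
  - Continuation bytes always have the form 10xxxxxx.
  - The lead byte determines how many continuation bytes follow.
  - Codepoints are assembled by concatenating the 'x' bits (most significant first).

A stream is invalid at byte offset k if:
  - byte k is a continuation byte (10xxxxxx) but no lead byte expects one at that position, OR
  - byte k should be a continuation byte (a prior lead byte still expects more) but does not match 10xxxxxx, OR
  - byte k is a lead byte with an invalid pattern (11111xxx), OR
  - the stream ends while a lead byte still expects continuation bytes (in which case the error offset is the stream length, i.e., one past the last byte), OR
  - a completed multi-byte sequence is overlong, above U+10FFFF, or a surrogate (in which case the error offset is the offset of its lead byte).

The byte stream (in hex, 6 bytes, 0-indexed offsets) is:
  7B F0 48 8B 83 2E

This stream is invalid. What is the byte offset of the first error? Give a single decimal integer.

Byte[0]=7B: 1-byte ASCII. cp=U+007B
Byte[1]=F0: 4-byte lead, need 3 cont bytes. acc=0x0
Byte[2]=48: expected 10xxxxxx continuation. INVALID

Answer: 2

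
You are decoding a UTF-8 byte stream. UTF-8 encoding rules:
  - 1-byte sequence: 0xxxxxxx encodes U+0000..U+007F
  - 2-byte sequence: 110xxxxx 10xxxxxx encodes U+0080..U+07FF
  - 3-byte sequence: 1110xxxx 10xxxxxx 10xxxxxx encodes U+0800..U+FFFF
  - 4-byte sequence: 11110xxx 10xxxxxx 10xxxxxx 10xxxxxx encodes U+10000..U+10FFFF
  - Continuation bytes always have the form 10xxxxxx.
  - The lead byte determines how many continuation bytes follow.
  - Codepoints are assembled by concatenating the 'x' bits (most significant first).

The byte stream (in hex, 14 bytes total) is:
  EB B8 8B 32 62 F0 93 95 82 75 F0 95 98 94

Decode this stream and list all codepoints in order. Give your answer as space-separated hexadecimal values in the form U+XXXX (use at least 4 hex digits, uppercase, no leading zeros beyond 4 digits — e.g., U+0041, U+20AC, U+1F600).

Answer: U+BE0B U+0032 U+0062 U+13542 U+0075 U+15614

Derivation:
Byte[0]=EB: 3-byte lead, need 2 cont bytes. acc=0xB
Byte[1]=B8: continuation. acc=(acc<<6)|0x38=0x2F8
Byte[2]=8B: continuation. acc=(acc<<6)|0x0B=0xBE0B
Completed: cp=U+BE0B (starts at byte 0)
Byte[3]=32: 1-byte ASCII. cp=U+0032
Byte[4]=62: 1-byte ASCII. cp=U+0062
Byte[5]=F0: 4-byte lead, need 3 cont bytes. acc=0x0
Byte[6]=93: continuation. acc=(acc<<6)|0x13=0x13
Byte[7]=95: continuation. acc=(acc<<6)|0x15=0x4D5
Byte[8]=82: continuation. acc=(acc<<6)|0x02=0x13542
Completed: cp=U+13542 (starts at byte 5)
Byte[9]=75: 1-byte ASCII. cp=U+0075
Byte[10]=F0: 4-byte lead, need 3 cont bytes. acc=0x0
Byte[11]=95: continuation. acc=(acc<<6)|0x15=0x15
Byte[12]=98: continuation. acc=(acc<<6)|0x18=0x558
Byte[13]=94: continuation. acc=(acc<<6)|0x14=0x15614
Completed: cp=U+15614 (starts at byte 10)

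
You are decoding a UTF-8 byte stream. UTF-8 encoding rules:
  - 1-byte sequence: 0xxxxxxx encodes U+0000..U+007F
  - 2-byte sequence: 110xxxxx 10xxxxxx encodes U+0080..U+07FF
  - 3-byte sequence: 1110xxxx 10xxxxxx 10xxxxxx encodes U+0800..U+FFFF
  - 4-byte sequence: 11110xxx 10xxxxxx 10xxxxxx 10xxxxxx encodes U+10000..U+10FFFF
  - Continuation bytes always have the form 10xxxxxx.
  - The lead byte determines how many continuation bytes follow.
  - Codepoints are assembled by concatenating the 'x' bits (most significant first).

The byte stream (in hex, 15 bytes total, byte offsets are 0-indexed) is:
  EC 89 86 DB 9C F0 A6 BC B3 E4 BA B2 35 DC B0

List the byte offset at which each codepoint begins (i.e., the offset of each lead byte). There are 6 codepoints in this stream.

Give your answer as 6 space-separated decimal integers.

Byte[0]=EC: 3-byte lead, need 2 cont bytes. acc=0xC
Byte[1]=89: continuation. acc=(acc<<6)|0x09=0x309
Byte[2]=86: continuation. acc=(acc<<6)|0x06=0xC246
Completed: cp=U+C246 (starts at byte 0)
Byte[3]=DB: 2-byte lead, need 1 cont bytes. acc=0x1B
Byte[4]=9C: continuation. acc=(acc<<6)|0x1C=0x6DC
Completed: cp=U+06DC (starts at byte 3)
Byte[5]=F0: 4-byte lead, need 3 cont bytes. acc=0x0
Byte[6]=A6: continuation. acc=(acc<<6)|0x26=0x26
Byte[7]=BC: continuation. acc=(acc<<6)|0x3C=0x9BC
Byte[8]=B3: continuation. acc=(acc<<6)|0x33=0x26F33
Completed: cp=U+26F33 (starts at byte 5)
Byte[9]=E4: 3-byte lead, need 2 cont bytes. acc=0x4
Byte[10]=BA: continuation. acc=(acc<<6)|0x3A=0x13A
Byte[11]=B2: continuation. acc=(acc<<6)|0x32=0x4EB2
Completed: cp=U+4EB2 (starts at byte 9)
Byte[12]=35: 1-byte ASCII. cp=U+0035
Byte[13]=DC: 2-byte lead, need 1 cont bytes. acc=0x1C
Byte[14]=B0: continuation. acc=(acc<<6)|0x30=0x730
Completed: cp=U+0730 (starts at byte 13)

Answer: 0 3 5 9 12 13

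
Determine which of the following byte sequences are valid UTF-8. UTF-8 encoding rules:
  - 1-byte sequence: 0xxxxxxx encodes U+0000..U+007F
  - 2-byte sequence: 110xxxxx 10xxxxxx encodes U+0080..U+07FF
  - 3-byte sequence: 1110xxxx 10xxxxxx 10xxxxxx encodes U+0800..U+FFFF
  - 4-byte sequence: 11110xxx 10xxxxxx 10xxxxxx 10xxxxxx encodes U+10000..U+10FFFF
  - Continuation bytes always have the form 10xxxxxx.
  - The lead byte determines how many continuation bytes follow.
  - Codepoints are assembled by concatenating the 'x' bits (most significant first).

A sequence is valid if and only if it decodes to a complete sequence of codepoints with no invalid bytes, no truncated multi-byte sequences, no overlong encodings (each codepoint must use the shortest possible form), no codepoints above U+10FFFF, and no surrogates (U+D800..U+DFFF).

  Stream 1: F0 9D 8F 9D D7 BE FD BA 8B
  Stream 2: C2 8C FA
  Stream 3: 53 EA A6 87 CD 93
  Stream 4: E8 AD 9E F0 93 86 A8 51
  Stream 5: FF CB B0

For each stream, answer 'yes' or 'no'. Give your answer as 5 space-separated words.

Answer: no no yes yes no

Derivation:
Stream 1: error at byte offset 6. INVALID
Stream 2: error at byte offset 2. INVALID
Stream 3: decodes cleanly. VALID
Stream 4: decodes cleanly. VALID
Stream 5: error at byte offset 0. INVALID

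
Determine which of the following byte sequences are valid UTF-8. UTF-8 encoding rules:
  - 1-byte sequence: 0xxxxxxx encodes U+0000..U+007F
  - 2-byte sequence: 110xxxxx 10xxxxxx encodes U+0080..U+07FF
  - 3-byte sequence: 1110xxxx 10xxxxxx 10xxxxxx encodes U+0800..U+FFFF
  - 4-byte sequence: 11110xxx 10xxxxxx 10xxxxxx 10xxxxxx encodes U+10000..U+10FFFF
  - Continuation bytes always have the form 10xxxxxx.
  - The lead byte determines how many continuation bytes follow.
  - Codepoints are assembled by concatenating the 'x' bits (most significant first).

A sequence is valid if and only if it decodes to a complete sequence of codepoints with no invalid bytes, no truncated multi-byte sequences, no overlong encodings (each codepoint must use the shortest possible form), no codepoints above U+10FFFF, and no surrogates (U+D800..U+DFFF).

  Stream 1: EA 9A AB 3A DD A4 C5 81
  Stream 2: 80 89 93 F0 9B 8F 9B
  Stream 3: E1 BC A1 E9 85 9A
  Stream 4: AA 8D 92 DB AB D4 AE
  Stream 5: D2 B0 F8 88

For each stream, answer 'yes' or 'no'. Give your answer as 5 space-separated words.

Answer: yes no yes no no

Derivation:
Stream 1: decodes cleanly. VALID
Stream 2: error at byte offset 0. INVALID
Stream 3: decodes cleanly. VALID
Stream 4: error at byte offset 0. INVALID
Stream 5: error at byte offset 2. INVALID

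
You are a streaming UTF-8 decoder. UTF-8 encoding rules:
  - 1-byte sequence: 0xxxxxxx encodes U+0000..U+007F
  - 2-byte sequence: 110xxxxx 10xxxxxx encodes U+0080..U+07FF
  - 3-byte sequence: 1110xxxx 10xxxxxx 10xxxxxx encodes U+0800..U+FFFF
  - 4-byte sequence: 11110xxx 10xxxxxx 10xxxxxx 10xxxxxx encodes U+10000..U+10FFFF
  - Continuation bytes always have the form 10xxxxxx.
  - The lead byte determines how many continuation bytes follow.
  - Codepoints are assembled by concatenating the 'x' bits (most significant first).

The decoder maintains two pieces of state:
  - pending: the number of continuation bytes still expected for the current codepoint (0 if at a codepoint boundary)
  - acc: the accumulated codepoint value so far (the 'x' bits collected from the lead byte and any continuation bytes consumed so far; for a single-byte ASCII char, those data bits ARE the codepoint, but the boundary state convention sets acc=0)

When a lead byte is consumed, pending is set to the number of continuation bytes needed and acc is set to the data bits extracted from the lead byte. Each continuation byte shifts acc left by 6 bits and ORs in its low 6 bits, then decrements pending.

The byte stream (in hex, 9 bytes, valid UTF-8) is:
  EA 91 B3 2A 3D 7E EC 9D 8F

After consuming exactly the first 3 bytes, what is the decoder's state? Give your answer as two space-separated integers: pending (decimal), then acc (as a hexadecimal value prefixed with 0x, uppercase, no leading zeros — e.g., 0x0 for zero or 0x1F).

Answer: 0 0xA473

Derivation:
Byte[0]=EA: 3-byte lead. pending=2, acc=0xA
Byte[1]=91: continuation. acc=(acc<<6)|0x11=0x291, pending=1
Byte[2]=B3: continuation. acc=(acc<<6)|0x33=0xA473, pending=0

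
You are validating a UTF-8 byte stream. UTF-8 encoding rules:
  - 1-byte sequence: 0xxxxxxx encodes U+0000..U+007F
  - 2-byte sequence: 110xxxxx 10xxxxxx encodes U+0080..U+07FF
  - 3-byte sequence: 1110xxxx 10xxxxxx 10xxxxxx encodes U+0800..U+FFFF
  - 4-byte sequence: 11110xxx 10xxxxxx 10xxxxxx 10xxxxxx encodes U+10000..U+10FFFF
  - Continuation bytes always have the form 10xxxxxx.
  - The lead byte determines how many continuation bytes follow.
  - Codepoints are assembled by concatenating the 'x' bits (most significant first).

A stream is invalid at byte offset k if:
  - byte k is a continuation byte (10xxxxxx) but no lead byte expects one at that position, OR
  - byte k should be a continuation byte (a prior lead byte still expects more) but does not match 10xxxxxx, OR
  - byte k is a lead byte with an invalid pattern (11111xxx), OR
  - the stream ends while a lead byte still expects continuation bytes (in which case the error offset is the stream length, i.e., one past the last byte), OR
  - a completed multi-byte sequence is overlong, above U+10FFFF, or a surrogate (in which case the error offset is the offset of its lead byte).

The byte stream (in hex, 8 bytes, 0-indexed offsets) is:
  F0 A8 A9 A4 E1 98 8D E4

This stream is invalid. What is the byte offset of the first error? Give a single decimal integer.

Byte[0]=F0: 4-byte lead, need 3 cont bytes. acc=0x0
Byte[1]=A8: continuation. acc=(acc<<6)|0x28=0x28
Byte[2]=A9: continuation. acc=(acc<<6)|0x29=0xA29
Byte[3]=A4: continuation. acc=(acc<<6)|0x24=0x28A64
Completed: cp=U+28A64 (starts at byte 0)
Byte[4]=E1: 3-byte lead, need 2 cont bytes. acc=0x1
Byte[5]=98: continuation. acc=(acc<<6)|0x18=0x58
Byte[6]=8D: continuation. acc=(acc<<6)|0x0D=0x160D
Completed: cp=U+160D (starts at byte 4)
Byte[7]=E4: 3-byte lead, need 2 cont bytes. acc=0x4
Byte[8]: stream ended, expected continuation. INVALID

Answer: 8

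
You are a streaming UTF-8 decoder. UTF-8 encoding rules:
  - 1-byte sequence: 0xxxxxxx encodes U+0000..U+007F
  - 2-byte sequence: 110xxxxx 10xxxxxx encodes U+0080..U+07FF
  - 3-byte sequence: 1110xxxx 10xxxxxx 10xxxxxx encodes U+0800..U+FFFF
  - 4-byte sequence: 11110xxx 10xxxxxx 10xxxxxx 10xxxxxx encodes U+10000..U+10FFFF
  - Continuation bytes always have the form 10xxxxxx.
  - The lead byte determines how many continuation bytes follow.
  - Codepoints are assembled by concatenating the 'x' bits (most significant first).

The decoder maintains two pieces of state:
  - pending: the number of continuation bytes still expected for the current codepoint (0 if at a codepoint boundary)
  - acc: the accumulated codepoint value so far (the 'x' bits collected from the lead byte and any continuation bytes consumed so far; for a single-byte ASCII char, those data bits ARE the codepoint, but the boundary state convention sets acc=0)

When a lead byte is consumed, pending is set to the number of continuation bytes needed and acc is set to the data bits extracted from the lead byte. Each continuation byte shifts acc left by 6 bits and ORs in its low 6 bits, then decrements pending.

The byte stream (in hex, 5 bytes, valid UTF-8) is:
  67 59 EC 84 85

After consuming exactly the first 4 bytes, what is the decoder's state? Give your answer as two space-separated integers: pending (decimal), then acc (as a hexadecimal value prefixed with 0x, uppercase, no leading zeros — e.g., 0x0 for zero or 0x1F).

Answer: 1 0x304

Derivation:
Byte[0]=67: 1-byte. pending=0, acc=0x0
Byte[1]=59: 1-byte. pending=0, acc=0x0
Byte[2]=EC: 3-byte lead. pending=2, acc=0xC
Byte[3]=84: continuation. acc=(acc<<6)|0x04=0x304, pending=1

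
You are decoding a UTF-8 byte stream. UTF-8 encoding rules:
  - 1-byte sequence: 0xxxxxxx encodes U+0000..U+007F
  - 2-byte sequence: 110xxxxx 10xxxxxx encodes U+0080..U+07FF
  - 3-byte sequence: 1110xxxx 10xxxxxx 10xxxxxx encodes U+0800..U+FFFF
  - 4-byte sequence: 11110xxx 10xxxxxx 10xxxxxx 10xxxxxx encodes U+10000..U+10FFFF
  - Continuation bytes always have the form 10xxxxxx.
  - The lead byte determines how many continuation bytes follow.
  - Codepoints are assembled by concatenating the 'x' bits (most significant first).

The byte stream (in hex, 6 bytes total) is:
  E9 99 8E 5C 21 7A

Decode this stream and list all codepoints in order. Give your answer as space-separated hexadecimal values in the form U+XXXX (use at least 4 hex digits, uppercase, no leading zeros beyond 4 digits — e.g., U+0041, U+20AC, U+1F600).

Byte[0]=E9: 3-byte lead, need 2 cont bytes. acc=0x9
Byte[1]=99: continuation. acc=(acc<<6)|0x19=0x259
Byte[2]=8E: continuation. acc=(acc<<6)|0x0E=0x964E
Completed: cp=U+964E (starts at byte 0)
Byte[3]=5C: 1-byte ASCII. cp=U+005C
Byte[4]=21: 1-byte ASCII. cp=U+0021
Byte[5]=7A: 1-byte ASCII. cp=U+007A

Answer: U+964E U+005C U+0021 U+007A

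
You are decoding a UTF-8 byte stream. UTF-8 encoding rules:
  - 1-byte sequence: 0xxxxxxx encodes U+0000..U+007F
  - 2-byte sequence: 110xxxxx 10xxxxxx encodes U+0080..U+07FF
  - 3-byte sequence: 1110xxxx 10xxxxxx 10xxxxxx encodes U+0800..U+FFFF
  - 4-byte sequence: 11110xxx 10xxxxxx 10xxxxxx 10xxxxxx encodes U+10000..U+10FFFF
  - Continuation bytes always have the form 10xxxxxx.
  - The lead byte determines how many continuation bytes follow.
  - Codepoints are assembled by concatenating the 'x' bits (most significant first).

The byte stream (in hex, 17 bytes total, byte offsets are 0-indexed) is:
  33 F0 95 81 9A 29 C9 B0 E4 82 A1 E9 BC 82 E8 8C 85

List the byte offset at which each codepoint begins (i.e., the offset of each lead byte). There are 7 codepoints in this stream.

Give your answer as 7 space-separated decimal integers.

Answer: 0 1 5 6 8 11 14

Derivation:
Byte[0]=33: 1-byte ASCII. cp=U+0033
Byte[1]=F0: 4-byte lead, need 3 cont bytes. acc=0x0
Byte[2]=95: continuation. acc=(acc<<6)|0x15=0x15
Byte[3]=81: continuation. acc=(acc<<6)|0x01=0x541
Byte[4]=9A: continuation. acc=(acc<<6)|0x1A=0x1505A
Completed: cp=U+1505A (starts at byte 1)
Byte[5]=29: 1-byte ASCII. cp=U+0029
Byte[6]=C9: 2-byte lead, need 1 cont bytes. acc=0x9
Byte[7]=B0: continuation. acc=(acc<<6)|0x30=0x270
Completed: cp=U+0270 (starts at byte 6)
Byte[8]=E4: 3-byte lead, need 2 cont bytes. acc=0x4
Byte[9]=82: continuation. acc=(acc<<6)|0x02=0x102
Byte[10]=A1: continuation. acc=(acc<<6)|0x21=0x40A1
Completed: cp=U+40A1 (starts at byte 8)
Byte[11]=E9: 3-byte lead, need 2 cont bytes. acc=0x9
Byte[12]=BC: continuation. acc=(acc<<6)|0x3C=0x27C
Byte[13]=82: continuation. acc=(acc<<6)|0x02=0x9F02
Completed: cp=U+9F02 (starts at byte 11)
Byte[14]=E8: 3-byte lead, need 2 cont bytes. acc=0x8
Byte[15]=8C: continuation. acc=(acc<<6)|0x0C=0x20C
Byte[16]=85: continuation. acc=(acc<<6)|0x05=0x8305
Completed: cp=U+8305 (starts at byte 14)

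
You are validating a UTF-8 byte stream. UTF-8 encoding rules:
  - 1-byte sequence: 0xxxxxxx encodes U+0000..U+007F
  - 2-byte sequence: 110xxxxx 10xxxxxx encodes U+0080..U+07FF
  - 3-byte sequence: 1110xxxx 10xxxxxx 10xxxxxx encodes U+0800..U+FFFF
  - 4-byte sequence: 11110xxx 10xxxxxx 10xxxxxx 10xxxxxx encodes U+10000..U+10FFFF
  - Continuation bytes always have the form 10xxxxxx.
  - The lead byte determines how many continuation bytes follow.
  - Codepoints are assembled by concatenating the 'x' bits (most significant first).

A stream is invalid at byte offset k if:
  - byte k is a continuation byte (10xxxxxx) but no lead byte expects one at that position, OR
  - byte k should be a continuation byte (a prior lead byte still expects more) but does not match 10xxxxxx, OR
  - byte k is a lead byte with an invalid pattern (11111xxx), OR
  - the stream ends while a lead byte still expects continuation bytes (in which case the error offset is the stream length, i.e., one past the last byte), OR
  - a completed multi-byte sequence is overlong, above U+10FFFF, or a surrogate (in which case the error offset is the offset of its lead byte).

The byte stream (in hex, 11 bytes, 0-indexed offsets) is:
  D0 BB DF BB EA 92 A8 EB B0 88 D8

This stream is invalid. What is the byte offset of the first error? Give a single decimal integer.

Byte[0]=D0: 2-byte lead, need 1 cont bytes. acc=0x10
Byte[1]=BB: continuation. acc=(acc<<6)|0x3B=0x43B
Completed: cp=U+043B (starts at byte 0)
Byte[2]=DF: 2-byte lead, need 1 cont bytes. acc=0x1F
Byte[3]=BB: continuation. acc=(acc<<6)|0x3B=0x7FB
Completed: cp=U+07FB (starts at byte 2)
Byte[4]=EA: 3-byte lead, need 2 cont bytes. acc=0xA
Byte[5]=92: continuation. acc=(acc<<6)|0x12=0x292
Byte[6]=A8: continuation. acc=(acc<<6)|0x28=0xA4A8
Completed: cp=U+A4A8 (starts at byte 4)
Byte[7]=EB: 3-byte lead, need 2 cont bytes. acc=0xB
Byte[8]=B0: continuation. acc=(acc<<6)|0x30=0x2F0
Byte[9]=88: continuation. acc=(acc<<6)|0x08=0xBC08
Completed: cp=U+BC08 (starts at byte 7)
Byte[10]=D8: 2-byte lead, need 1 cont bytes. acc=0x18
Byte[11]: stream ended, expected continuation. INVALID

Answer: 11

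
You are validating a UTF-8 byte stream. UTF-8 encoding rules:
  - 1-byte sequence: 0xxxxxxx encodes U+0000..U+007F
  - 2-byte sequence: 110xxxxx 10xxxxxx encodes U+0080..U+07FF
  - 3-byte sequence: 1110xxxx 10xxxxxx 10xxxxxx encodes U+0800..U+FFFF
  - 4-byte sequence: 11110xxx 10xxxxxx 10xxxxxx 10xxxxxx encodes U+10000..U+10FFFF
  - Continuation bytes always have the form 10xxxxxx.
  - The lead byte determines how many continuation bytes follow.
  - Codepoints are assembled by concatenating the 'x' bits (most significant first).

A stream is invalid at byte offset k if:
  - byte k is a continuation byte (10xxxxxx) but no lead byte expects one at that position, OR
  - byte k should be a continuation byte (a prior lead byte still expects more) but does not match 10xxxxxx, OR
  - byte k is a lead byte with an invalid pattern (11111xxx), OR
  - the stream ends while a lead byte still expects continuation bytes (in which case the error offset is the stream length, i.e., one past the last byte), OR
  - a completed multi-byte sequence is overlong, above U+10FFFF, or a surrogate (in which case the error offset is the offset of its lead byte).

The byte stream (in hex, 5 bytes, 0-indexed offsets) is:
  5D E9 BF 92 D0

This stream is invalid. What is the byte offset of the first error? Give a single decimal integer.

Answer: 5

Derivation:
Byte[0]=5D: 1-byte ASCII. cp=U+005D
Byte[1]=E9: 3-byte lead, need 2 cont bytes. acc=0x9
Byte[2]=BF: continuation. acc=(acc<<6)|0x3F=0x27F
Byte[3]=92: continuation. acc=(acc<<6)|0x12=0x9FD2
Completed: cp=U+9FD2 (starts at byte 1)
Byte[4]=D0: 2-byte lead, need 1 cont bytes. acc=0x10
Byte[5]: stream ended, expected continuation. INVALID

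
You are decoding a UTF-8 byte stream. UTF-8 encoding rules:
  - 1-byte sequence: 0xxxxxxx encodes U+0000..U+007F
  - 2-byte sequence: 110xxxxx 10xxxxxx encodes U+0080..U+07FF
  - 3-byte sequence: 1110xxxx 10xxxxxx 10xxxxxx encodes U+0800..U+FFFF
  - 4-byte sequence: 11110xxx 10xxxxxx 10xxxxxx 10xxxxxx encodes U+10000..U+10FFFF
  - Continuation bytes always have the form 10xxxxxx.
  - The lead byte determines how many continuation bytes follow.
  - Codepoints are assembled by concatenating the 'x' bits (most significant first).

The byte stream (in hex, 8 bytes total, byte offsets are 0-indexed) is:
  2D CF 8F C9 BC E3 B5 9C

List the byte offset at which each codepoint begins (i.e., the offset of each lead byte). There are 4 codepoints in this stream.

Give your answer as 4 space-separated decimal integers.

Answer: 0 1 3 5

Derivation:
Byte[0]=2D: 1-byte ASCII. cp=U+002D
Byte[1]=CF: 2-byte lead, need 1 cont bytes. acc=0xF
Byte[2]=8F: continuation. acc=(acc<<6)|0x0F=0x3CF
Completed: cp=U+03CF (starts at byte 1)
Byte[3]=C9: 2-byte lead, need 1 cont bytes. acc=0x9
Byte[4]=BC: continuation. acc=(acc<<6)|0x3C=0x27C
Completed: cp=U+027C (starts at byte 3)
Byte[5]=E3: 3-byte lead, need 2 cont bytes. acc=0x3
Byte[6]=B5: continuation. acc=(acc<<6)|0x35=0xF5
Byte[7]=9C: continuation. acc=(acc<<6)|0x1C=0x3D5C
Completed: cp=U+3D5C (starts at byte 5)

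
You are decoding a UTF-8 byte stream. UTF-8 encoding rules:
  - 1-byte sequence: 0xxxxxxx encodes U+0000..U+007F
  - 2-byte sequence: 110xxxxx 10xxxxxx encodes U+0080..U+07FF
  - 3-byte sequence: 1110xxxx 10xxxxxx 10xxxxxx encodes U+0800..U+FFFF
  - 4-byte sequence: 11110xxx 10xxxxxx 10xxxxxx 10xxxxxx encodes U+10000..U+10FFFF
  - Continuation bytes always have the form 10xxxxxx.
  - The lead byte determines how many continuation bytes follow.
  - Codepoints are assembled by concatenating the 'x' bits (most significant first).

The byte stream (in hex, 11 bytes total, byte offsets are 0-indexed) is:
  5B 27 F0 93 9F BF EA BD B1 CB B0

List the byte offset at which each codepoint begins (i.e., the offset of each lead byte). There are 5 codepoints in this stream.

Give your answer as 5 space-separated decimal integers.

Byte[0]=5B: 1-byte ASCII. cp=U+005B
Byte[1]=27: 1-byte ASCII. cp=U+0027
Byte[2]=F0: 4-byte lead, need 3 cont bytes. acc=0x0
Byte[3]=93: continuation. acc=(acc<<6)|0x13=0x13
Byte[4]=9F: continuation. acc=(acc<<6)|0x1F=0x4DF
Byte[5]=BF: continuation. acc=(acc<<6)|0x3F=0x137FF
Completed: cp=U+137FF (starts at byte 2)
Byte[6]=EA: 3-byte lead, need 2 cont bytes. acc=0xA
Byte[7]=BD: continuation. acc=(acc<<6)|0x3D=0x2BD
Byte[8]=B1: continuation. acc=(acc<<6)|0x31=0xAF71
Completed: cp=U+AF71 (starts at byte 6)
Byte[9]=CB: 2-byte lead, need 1 cont bytes. acc=0xB
Byte[10]=B0: continuation. acc=(acc<<6)|0x30=0x2F0
Completed: cp=U+02F0 (starts at byte 9)

Answer: 0 1 2 6 9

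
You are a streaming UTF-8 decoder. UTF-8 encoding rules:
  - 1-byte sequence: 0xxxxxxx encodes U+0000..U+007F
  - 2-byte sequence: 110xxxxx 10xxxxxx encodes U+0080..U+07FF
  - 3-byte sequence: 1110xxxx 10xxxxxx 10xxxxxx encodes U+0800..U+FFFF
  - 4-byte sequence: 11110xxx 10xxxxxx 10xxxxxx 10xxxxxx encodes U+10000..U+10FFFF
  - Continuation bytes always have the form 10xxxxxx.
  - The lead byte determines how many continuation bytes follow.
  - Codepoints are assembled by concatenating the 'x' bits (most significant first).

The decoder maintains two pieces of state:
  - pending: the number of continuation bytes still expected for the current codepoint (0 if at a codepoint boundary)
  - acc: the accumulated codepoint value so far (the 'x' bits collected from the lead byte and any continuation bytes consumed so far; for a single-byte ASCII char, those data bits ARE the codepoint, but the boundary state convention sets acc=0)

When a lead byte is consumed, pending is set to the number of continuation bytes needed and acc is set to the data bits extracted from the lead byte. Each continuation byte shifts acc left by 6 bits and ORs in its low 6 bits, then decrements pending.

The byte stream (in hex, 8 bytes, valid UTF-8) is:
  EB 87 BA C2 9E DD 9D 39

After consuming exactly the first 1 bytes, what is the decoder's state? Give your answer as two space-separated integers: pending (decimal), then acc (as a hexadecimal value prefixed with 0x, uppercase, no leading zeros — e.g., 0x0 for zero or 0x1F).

Answer: 2 0xB

Derivation:
Byte[0]=EB: 3-byte lead. pending=2, acc=0xB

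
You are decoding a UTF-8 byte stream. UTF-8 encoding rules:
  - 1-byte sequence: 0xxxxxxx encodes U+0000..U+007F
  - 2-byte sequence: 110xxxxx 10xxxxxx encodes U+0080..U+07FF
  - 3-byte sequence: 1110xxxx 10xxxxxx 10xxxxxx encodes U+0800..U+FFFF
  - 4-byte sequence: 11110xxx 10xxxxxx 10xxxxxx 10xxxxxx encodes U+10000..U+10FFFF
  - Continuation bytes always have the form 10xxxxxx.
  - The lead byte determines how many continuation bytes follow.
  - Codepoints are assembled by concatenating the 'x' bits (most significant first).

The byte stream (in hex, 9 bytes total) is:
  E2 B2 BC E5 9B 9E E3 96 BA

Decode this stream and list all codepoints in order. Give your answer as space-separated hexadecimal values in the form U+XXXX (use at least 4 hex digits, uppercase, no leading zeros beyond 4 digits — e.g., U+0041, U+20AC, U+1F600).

Answer: U+2CBC U+56DE U+35BA

Derivation:
Byte[0]=E2: 3-byte lead, need 2 cont bytes. acc=0x2
Byte[1]=B2: continuation. acc=(acc<<6)|0x32=0xB2
Byte[2]=BC: continuation. acc=(acc<<6)|0x3C=0x2CBC
Completed: cp=U+2CBC (starts at byte 0)
Byte[3]=E5: 3-byte lead, need 2 cont bytes. acc=0x5
Byte[4]=9B: continuation. acc=(acc<<6)|0x1B=0x15B
Byte[5]=9E: continuation. acc=(acc<<6)|0x1E=0x56DE
Completed: cp=U+56DE (starts at byte 3)
Byte[6]=E3: 3-byte lead, need 2 cont bytes. acc=0x3
Byte[7]=96: continuation. acc=(acc<<6)|0x16=0xD6
Byte[8]=BA: continuation. acc=(acc<<6)|0x3A=0x35BA
Completed: cp=U+35BA (starts at byte 6)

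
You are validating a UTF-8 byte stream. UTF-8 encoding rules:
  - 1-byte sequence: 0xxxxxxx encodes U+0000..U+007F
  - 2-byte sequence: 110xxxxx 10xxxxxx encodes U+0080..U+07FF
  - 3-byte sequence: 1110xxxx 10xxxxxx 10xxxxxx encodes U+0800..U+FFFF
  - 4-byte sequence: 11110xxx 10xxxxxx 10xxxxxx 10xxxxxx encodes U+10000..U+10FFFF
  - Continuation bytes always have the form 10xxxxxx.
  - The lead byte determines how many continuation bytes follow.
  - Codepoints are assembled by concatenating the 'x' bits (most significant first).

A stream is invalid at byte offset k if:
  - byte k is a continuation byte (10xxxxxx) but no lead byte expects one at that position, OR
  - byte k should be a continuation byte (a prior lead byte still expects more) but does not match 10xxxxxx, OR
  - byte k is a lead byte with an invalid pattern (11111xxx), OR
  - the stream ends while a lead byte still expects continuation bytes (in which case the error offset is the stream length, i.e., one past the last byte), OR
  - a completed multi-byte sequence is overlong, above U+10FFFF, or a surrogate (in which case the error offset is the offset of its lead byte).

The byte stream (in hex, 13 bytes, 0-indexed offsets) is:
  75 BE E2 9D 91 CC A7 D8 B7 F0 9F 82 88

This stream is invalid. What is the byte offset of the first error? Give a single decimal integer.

Byte[0]=75: 1-byte ASCII. cp=U+0075
Byte[1]=BE: INVALID lead byte (not 0xxx/110x/1110/11110)

Answer: 1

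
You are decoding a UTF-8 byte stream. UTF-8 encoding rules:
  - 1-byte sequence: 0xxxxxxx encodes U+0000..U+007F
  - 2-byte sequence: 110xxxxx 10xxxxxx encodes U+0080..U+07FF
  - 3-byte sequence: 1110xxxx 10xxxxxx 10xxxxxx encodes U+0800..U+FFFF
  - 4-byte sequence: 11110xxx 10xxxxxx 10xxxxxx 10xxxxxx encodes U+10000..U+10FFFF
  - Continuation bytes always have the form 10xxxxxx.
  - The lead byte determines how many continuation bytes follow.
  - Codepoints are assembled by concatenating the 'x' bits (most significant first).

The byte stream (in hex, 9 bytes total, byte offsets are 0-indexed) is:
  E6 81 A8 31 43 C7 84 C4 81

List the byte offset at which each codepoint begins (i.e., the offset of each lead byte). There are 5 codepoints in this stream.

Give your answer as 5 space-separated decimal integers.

Answer: 0 3 4 5 7

Derivation:
Byte[0]=E6: 3-byte lead, need 2 cont bytes. acc=0x6
Byte[1]=81: continuation. acc=(acc<<6)|0x01=0x181
Byte[2]=A8: continuation. acc=(acc<<6)|0x28=0x6068
Completed: cp=U+6068 (starts at byte 0)
Byte[3]=31: 1-byte ASCII. cp=U+0031
Byte[4]=43: 1-byte ASCII. cp=U+0043
Byte[5]=C7: 2-byte lead, need 1 cont bytes. acc=0x7
Byte[6]=84: continuation. acc=(acc<<6)|0x04=0x1C4
Completed: cp=U+01C4 (starts at byte 5)
Byte[7]=C4: 2-byte lead, need 1 cont bytes. acc=0x4
Byte[8]=81: continuation. acc=(acc<<6)|0x01=0x101
Completed: cp=U+0101 (starts at byte 7)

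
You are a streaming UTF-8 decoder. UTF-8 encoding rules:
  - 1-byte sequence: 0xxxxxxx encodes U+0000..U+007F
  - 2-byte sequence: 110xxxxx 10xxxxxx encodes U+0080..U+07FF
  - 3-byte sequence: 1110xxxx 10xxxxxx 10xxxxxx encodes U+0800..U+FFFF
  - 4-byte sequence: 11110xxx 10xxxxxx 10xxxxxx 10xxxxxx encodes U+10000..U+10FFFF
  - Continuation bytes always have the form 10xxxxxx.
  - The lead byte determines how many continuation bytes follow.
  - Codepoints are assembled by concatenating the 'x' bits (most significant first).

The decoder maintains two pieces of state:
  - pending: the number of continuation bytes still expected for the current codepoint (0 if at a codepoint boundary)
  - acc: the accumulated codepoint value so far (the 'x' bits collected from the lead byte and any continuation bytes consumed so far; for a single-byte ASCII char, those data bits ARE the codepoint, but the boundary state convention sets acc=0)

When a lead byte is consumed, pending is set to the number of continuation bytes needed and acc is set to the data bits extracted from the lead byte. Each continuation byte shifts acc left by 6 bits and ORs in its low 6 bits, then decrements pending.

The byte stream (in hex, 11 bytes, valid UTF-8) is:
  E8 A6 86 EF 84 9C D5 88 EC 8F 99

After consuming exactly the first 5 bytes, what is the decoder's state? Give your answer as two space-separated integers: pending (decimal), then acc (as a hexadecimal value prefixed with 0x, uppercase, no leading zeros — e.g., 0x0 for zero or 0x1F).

Answer: 1 0x3C4

Derivation:
Byte[0]=E8: 3-byte lead. pending=2, acc=0x8
Byte[1]=A6: continuation. acc=(acc<<6)|0x26=0x226, pending=1
Byte[2]=86: continuation. acc=(acc<<6)|0x06=0x8986, pending=0
Byte[3]=EF: 3-byte lead. pending=2, acc=0xF
Byte[4]=84: continuation. acc=(acc<<6)|0x04=0x3C4, pending=1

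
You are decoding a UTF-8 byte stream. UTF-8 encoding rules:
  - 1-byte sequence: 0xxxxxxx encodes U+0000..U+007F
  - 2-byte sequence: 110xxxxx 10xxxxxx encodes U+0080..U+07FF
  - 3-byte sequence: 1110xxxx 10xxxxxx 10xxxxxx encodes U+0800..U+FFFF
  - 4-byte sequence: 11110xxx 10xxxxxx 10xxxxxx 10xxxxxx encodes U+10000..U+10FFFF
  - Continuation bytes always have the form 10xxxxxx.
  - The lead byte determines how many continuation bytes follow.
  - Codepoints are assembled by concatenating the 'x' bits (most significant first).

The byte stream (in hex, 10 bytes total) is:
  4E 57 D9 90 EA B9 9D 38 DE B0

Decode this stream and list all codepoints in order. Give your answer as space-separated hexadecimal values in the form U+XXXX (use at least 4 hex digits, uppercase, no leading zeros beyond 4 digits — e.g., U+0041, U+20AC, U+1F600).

Byte[0]=4E: 1-byte ASCII. cp=U+004E
Byte[1]=57: 1-byte ASCII. cp=U+0057
Byte[2]=D9: 2-byte lead, need 1 cont bytes. acc=0x19
Byte[3]=90: continuation. acc=(acc<<6)|0x10=0x650
Completed: cp=U+0650 (starts at byte 2)
Byte[4]=EA: 3-byte lead, need 2 cont bytes. acc=0xA
Byte[5]=B9: continuation. acc=(acc<<6)|0x39=0x2B9
Byte[6]=9D: continuation. acc=(acc<<6)|0x1D=0xAE5D
Completed: cp=U+AE5D (starts at byte 4)
Byte[7]=38: 1-byte ASCII. cp=U+0038
Byte[8]=DE: 2-byte lead, need 1 cont bytes. acc=0x1E
Byte[9]=B0: continuation. acc=(acc<<6)|0x30=0x7B0
Completed: cp=U+07B0 (starts at byte 8)

Answer: U+004E U+0057 U+0650 U+AE5D U+0038 U+07B0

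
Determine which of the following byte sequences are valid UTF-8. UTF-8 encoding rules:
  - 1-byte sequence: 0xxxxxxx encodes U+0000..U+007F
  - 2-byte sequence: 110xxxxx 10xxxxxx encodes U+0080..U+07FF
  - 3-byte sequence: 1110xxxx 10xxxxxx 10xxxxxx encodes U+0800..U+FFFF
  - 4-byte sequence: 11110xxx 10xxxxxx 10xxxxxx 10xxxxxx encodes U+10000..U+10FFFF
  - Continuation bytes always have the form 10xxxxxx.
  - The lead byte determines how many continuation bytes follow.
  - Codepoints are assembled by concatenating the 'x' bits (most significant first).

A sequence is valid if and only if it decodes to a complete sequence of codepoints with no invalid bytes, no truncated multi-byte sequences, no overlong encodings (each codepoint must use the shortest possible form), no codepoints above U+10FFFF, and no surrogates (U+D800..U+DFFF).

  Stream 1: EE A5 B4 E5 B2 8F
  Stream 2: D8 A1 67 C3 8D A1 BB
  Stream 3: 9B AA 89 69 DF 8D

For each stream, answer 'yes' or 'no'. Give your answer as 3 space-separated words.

Answer: yes no no

Derivation:
Stream 1: decodes cleanly. VALID
Stream 2: error at byte offset 5. INVALID
Stream 3: error at byte offset 0. INVALID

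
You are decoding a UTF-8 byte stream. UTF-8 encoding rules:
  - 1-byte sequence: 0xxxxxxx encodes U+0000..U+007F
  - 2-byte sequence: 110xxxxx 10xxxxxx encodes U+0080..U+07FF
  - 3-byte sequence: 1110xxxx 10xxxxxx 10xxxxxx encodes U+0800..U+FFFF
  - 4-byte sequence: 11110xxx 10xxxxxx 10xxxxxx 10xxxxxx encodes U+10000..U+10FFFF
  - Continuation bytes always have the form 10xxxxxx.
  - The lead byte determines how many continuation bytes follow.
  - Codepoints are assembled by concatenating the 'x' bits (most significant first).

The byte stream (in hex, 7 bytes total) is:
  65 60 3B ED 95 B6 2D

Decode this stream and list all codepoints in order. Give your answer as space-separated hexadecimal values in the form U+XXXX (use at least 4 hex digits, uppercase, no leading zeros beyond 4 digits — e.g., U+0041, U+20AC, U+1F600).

Byte[0]=65: 1-byte ASCII. cp=U+0065
Byte[1]=60: 1-byte ASCII. cp=U+0060
Byte[2]=3B: 1-byte ASCII. cp=U+003B
Byte[3]=ED: 3-byte lead, need 2 cont bytes. acc=0xD
Byte[4]=95: continuation. acc=(acc<<6)|0x15=0x355
Byte[5]=B6: continuation. acc=(acc<<6)|0x36=0xD576
Completed: cp=U+D576 (starts at byte 3)
Byte[6]=2D: 1-byte ASCII. cp=U+002D

Answer: U+0065 U+0060 U+003B U+D576 U+002D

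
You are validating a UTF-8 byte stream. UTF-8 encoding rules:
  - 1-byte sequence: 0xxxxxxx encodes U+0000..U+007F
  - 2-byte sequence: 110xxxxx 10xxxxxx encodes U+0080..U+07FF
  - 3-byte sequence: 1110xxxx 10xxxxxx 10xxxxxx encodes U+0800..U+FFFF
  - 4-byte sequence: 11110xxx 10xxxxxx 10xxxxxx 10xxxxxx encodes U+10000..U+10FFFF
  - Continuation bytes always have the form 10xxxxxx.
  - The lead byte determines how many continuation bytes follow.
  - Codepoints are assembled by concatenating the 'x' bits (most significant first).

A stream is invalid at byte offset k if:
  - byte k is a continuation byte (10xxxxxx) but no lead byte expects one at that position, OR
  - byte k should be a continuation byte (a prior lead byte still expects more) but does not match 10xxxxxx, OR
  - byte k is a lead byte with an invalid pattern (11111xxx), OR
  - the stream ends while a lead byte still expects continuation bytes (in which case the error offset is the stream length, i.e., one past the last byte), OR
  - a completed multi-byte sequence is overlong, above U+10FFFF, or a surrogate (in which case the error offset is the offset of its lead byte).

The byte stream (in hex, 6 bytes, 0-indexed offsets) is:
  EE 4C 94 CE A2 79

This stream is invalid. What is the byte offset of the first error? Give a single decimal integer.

Answer: 1

Derivation:
Byte[0]=EE: 3-byte lead, need 2 cont bytes. acc=0xE
Byte[1]=4C: expected 10xxxxxx continuation. INVALID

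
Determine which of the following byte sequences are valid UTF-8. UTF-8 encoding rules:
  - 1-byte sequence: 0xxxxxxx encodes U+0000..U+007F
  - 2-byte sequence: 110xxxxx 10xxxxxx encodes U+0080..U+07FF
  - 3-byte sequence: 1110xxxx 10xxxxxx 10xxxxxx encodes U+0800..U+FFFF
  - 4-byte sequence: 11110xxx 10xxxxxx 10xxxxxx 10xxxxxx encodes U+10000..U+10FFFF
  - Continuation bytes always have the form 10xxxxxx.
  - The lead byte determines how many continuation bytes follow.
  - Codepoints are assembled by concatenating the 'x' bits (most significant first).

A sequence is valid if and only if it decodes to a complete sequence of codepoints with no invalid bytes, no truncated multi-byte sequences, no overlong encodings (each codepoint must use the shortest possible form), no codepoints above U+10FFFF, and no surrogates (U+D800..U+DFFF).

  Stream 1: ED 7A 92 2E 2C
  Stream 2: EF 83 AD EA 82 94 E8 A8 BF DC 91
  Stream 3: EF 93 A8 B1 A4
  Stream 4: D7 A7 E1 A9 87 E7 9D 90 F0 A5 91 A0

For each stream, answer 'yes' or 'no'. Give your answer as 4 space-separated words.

Answer: no yes no yes

Derivation:
Stream 1: error at byte offset 1. INVALID
Stream 2: decodes cleanly. VALID
Stream 3: error at byte offset 3. INVALID
Stream 4: decodes cleanly. VALID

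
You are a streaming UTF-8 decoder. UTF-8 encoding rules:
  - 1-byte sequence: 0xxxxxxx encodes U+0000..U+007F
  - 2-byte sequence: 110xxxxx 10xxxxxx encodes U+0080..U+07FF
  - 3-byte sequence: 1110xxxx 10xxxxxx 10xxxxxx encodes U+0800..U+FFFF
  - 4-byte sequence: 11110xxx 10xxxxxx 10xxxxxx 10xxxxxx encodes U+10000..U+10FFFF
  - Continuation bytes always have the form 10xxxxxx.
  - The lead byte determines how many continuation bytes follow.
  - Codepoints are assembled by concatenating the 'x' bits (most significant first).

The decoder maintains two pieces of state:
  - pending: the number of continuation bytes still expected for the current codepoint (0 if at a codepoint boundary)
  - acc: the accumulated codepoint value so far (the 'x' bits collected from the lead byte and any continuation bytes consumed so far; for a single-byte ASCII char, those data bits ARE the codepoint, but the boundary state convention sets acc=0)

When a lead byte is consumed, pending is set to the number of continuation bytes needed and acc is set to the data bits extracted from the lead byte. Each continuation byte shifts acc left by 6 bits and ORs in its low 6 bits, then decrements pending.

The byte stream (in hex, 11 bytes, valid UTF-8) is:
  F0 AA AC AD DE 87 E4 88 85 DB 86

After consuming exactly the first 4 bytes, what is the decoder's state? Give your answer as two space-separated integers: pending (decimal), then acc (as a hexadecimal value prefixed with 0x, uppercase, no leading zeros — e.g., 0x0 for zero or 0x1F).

Answer: 0 0x2AB2D

Derivation:
Byte[0]=F0: 4-byte lead. pending=3, acc=0x0
Byte[1]=AA: continuation. acc=(acc<<6)|0x2A=0x2A, pending=2
Byte[2]=AC: continuation. acc=(acc<<6)|0x2C=0xAAC, pending=1
Byte[3]=AD: continuation. acc=(acc<<6)|0x2D=0x2AB2D, pending=0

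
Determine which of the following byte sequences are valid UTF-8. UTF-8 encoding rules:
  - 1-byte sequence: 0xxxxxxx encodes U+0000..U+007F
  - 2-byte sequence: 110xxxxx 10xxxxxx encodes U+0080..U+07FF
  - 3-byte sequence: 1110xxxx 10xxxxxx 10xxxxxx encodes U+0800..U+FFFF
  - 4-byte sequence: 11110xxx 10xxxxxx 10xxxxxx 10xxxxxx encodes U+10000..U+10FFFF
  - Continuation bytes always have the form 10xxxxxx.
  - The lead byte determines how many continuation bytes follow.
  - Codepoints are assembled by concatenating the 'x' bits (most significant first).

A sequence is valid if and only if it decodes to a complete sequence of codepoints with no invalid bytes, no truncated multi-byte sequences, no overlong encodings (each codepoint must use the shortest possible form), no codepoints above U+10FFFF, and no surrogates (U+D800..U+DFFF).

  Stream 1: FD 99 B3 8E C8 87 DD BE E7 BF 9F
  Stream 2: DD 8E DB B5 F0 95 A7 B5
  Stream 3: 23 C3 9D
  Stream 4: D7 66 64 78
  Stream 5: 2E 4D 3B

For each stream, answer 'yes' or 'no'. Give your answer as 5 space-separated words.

Stream 1: error at byte offset 0. INVALID
Stream 2: decodes cleanly. VALID
Stream 3: decodes cleanly. VALID
Stream 4: error at byte offset 1. INVALID
Stream 5: decodes cleanly. VALID

Answer: no yes yes no yes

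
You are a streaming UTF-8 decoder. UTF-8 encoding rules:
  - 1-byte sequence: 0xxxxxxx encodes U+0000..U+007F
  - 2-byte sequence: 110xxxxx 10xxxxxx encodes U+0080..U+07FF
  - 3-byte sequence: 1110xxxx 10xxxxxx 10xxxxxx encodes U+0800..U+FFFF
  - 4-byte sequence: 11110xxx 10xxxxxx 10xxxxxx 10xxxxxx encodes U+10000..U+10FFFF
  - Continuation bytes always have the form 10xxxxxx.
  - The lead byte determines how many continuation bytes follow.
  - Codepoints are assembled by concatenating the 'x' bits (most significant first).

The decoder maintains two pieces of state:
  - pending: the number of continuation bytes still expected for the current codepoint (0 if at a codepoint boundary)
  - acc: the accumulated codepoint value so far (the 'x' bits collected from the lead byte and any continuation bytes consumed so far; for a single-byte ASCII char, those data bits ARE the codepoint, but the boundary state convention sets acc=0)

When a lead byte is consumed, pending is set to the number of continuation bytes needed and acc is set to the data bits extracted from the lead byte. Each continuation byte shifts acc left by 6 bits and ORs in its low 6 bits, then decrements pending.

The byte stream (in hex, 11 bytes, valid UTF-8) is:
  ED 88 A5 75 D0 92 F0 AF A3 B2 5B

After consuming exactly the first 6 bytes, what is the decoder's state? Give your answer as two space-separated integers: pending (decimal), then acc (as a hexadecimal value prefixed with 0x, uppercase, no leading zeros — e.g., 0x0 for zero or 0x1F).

Byte[0]=ED: 3-byte lead. pending=2, acc=0xD
Byte[1]=88: continuation. acc=(acc<<6)|0x08=0x348, pending=1
Byte[2]=A5: continuation. acc=(acc<<6)|0x25=0xD225, pending=0
Byte[3]=75: 1-byte. pending=0, acc=0x0
Byte[4]=D0: 2-byte lead. pending=1, acc=0x10
Byte[5]=92: continuation. acc=(acc<<6)|0x12=0x412, pending=0

Answer: 0 0x412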